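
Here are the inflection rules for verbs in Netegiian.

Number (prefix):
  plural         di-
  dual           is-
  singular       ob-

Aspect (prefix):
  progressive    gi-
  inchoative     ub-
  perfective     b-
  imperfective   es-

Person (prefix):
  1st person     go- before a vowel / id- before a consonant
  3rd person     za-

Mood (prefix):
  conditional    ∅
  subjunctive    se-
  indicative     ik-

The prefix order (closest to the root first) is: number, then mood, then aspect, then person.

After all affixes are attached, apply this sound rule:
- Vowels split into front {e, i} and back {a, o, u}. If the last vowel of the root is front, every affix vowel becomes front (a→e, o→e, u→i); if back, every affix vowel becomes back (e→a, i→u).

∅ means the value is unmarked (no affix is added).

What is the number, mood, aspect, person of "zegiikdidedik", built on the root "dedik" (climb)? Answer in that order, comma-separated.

Segment: za-gi-ik-di-dedik.
number: di- → plural.
mood: ik- → indicative.
aspect: gi- → progressive.
person: za- → 3rd person.

plural, indicative, progressive, 3rd person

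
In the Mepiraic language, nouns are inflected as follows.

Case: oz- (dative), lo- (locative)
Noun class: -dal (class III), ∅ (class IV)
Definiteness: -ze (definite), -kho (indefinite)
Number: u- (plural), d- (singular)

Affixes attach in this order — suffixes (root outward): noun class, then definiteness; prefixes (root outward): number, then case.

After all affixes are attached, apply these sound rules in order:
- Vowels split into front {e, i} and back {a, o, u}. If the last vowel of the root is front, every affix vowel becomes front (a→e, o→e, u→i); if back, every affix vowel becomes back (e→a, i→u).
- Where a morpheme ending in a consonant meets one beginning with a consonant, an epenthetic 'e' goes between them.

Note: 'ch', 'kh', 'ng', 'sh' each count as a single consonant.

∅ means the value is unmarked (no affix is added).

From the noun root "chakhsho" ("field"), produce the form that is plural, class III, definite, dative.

ozuchakhshodaleza

Attach noun class class III -dal → chakhshodal.
Attach definiteness definite -ze → chakhshodalze.
Attach number plural u- → uchakhshodalze.
Attach case dative oz- → ozuchakhshodalze.
Apply vowel harmony: ozuchakhshodalze → ozuchakhshodalza.
Apply epenthesis: ozuchakhshodalza → ozuchakhshodaleza.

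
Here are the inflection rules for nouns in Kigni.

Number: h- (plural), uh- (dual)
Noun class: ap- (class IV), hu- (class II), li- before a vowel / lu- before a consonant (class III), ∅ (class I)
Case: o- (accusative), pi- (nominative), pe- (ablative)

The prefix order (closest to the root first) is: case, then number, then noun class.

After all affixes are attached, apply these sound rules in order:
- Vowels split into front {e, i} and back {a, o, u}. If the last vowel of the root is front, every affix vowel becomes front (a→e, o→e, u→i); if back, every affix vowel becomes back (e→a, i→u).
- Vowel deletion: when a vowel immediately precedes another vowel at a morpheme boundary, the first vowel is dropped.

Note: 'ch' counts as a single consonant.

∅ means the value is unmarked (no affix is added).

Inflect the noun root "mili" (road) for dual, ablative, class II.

hihpemili

Attach case ablative pe- → pemili.
Attach number dual uh- → uhpemili.
Attach noun class class II hu- → huuhpemili.
Apply vowel harmony: huuhpemili → hiihpemili.
Apply vowel deletion: hiihpemili → hihpemili.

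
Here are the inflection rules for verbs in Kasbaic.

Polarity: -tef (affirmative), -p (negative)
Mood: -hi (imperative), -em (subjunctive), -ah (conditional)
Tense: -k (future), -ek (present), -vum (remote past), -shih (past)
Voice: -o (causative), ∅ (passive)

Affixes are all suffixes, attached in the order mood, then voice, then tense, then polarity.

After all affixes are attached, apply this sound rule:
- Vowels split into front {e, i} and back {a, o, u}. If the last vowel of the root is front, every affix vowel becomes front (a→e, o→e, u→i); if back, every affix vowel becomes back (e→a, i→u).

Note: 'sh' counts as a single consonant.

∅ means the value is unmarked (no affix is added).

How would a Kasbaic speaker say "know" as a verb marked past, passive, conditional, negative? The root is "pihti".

pihtiehshihp

Attach mood conditional -ah → pihtiah.
voice = passive: zero marking, form stays pihtiah.
Attach tense past -shih → pihtiahshih.
Attach polarity negative -p → pihtiahshihp.
Apply vowel harmony: pihtiahshihp → pihtiehshihp.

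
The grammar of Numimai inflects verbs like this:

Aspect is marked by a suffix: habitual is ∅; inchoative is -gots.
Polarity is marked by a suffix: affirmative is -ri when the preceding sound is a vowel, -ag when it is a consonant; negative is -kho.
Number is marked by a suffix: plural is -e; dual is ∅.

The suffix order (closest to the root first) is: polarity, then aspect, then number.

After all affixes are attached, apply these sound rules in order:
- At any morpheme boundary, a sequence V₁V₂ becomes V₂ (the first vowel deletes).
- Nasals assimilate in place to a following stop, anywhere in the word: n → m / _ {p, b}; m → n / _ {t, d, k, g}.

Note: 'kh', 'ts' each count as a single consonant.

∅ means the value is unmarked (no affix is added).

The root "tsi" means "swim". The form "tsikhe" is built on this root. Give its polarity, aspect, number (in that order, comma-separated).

negative, habitual, plural

Segment: tsi-kho-e.
polarity: -kho → negative.
aspect: ∅ → habitual.
number: -e → plural.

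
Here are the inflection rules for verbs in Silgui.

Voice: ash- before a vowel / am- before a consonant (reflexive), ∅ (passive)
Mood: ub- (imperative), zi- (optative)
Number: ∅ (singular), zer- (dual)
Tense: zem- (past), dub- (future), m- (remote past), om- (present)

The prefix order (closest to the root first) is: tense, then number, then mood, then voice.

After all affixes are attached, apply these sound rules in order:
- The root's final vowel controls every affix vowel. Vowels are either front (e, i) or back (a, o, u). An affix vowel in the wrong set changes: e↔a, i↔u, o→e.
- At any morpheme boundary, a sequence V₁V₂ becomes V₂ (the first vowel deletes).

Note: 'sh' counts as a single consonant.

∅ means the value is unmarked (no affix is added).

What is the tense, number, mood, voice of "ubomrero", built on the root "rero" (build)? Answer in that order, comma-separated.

present, singular, imperative, passive

Segment: ub-om-rero.
tense: om- → present.
number: ∅ → singular.
mood: ub- → imperative.
voice: ∅ → passive.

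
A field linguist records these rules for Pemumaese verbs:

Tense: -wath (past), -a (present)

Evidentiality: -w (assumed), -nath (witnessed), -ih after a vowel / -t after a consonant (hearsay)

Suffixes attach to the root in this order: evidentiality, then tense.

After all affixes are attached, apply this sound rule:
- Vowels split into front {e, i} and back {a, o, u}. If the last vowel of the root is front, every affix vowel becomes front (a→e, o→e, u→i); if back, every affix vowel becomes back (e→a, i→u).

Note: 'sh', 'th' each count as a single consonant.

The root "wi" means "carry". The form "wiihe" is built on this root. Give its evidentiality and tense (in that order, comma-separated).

Segment: wi-ih-a.
evidentiality: -ih/t → hearsay.
tense: -a → present.

hearsay, present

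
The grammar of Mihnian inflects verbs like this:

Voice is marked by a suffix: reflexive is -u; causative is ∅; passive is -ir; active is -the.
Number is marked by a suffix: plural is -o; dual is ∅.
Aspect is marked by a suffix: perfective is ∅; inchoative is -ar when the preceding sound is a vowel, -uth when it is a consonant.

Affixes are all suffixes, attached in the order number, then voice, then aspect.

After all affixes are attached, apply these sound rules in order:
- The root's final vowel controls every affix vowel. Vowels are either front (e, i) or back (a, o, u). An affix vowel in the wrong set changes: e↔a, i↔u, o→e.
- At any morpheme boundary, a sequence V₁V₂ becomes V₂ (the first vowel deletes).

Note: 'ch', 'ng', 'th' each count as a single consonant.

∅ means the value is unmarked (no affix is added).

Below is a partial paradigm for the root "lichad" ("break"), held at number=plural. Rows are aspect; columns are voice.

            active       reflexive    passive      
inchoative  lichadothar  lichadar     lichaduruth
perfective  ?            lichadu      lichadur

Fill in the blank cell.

Attach number plural -o → lichado.
Attach voice active -the → lichadothe.
aspect = perfective: zero marking, form stays lichadothe.
Apply vowel harmony: lichadothe → lichadotha.
Vowel deletion: no change.

lichadotha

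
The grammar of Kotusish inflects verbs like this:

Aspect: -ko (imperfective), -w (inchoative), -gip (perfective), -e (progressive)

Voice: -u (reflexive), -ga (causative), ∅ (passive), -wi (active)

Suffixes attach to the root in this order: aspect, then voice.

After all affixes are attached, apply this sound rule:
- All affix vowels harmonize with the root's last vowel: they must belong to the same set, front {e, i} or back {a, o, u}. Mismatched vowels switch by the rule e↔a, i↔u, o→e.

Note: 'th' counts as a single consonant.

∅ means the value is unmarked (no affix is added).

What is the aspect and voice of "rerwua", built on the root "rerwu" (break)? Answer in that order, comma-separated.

progressive, passive

Segment: rerwu-e.
aspect: -e → progressive.
voice: ∅ → passive.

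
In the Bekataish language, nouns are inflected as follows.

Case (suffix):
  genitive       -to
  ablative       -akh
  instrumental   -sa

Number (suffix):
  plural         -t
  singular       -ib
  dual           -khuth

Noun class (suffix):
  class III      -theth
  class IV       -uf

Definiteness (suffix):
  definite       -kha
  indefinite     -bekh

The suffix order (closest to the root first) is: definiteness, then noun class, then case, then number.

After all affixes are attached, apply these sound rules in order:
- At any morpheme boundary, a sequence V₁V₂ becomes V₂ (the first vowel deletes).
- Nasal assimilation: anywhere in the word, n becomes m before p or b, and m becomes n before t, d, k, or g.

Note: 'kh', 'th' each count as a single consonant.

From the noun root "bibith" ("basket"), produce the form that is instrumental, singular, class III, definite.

Attach definiteness definite -kha → bibithkha.
Attach noun class class III -theth → bibithkhatheth.
Attach case instrumental -sa → bibithkhathethsa.
Attach number singular -ib → bibithkhathethsaib.
Apply vowel deletion: bibithkhathethsaib → bibithkhathethsib.
Nasal assimilation: no change.

bibithkhathethsib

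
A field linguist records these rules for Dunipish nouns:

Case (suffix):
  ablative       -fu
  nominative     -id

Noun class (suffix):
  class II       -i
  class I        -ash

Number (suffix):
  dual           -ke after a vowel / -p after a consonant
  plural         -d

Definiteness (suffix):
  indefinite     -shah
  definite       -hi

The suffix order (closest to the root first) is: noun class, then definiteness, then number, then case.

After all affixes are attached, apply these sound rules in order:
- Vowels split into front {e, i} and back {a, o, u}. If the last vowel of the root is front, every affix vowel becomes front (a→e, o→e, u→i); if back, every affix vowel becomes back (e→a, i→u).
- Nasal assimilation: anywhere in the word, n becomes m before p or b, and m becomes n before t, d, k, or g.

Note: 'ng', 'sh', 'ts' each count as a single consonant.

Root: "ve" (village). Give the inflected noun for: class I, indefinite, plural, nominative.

Attach noun class class I -ash → veash.
Attach definiteness indefinite -shah → veashshah.
Attach number plural -d → veashshahd.
Attach case nominative -id → veashshahdid.
Apply vowel harmony: veashshahdid → veeshshehdid.
Nasal assimilation: no change.

veeshshehdid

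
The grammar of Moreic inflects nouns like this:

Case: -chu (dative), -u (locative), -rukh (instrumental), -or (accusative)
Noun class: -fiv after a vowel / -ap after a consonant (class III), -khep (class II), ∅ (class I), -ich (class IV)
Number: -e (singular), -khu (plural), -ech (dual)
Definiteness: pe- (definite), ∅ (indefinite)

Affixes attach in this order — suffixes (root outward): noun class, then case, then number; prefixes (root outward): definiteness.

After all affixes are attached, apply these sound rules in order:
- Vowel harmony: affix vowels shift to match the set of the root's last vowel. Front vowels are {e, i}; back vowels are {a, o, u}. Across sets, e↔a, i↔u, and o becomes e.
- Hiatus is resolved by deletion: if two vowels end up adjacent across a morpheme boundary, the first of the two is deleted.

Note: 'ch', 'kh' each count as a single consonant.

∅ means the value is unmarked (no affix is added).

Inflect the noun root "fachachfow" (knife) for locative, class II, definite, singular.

pafachachfowkhapa

Attach noun class class II -khep → fachachfowkhep.
Attach case locative -u → fachachfowkhepu.
Attach number singular -e → fachachfowkhepue.
Attach definiteness definite pe- → pefachachfowkhepue.
Apply vowel harmony: pefachachfowkhepue → pafachachfowkhapua.
Apply vowel deletion: pafachachfowkhapua → pafachachfowkhapa.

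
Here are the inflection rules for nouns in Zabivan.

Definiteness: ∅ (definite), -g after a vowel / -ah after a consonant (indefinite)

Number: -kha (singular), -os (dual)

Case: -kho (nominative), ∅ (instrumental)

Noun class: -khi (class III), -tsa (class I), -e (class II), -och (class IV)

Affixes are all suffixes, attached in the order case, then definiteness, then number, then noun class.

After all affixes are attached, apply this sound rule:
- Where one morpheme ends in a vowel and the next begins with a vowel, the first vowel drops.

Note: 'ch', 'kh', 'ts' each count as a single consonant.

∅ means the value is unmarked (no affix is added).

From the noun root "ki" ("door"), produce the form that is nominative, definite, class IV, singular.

Attach case nominative -kho → kikho.
definiteness = definite: zero marking, form stays kikho.
Attach number singular -kha → kikhokha.
Attach noun class class IV -och → kikhokhaoch.
Apply vowel deletion: kikhokhaoch → kikhokhoch.

kikhokhoch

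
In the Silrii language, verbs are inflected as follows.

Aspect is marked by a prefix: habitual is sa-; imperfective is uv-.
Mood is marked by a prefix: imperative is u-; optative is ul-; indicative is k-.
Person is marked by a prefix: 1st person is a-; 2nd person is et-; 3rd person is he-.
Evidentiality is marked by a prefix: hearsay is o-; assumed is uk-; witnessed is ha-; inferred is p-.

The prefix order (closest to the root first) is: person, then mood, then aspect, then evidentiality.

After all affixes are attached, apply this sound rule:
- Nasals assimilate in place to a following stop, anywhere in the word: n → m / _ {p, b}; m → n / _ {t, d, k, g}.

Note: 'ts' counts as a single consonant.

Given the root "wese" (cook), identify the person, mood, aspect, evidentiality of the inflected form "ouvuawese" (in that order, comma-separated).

Segment: o-uv-u-a-wese.
person: a- → 1st person.
mood: u- → imperative.
aspect: uv- → imperfective.
evidentiality: o- → hearsay.

1st person, imperative, imperfective, hearsay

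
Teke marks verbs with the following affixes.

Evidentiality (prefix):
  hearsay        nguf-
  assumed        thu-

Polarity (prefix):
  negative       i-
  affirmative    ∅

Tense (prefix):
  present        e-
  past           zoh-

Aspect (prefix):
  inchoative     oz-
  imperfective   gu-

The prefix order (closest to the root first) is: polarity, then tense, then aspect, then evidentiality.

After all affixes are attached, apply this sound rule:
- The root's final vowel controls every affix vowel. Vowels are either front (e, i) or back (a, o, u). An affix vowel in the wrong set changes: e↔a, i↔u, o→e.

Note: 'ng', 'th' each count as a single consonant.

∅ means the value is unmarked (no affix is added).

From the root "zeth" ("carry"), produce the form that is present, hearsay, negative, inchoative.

Attach polarity negative i- → izeth.
Attach tense present e- → eizeth.
Attach aspect inchoative oz- → ozeizeth.
Attach evidentiality hearsay nguf- → ngufozeizeth.
Apply vowel harmony: ngufozeizeth → ngifezeizeth.

ngifezeizeth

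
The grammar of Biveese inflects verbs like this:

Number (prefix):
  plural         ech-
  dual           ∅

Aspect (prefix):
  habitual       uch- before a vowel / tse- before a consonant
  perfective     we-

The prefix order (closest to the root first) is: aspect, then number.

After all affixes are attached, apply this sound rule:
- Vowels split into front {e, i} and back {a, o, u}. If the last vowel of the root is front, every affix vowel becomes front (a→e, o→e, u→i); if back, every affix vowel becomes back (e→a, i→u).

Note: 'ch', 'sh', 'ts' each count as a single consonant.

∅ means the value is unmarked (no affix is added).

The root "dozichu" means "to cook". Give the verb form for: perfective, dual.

Attach aspect perfective we- → wedozichu.
number = dual: zero marking, form stays wedozichu.
Apply vowel harmony: wedozichu → wadozichu.

wadozichu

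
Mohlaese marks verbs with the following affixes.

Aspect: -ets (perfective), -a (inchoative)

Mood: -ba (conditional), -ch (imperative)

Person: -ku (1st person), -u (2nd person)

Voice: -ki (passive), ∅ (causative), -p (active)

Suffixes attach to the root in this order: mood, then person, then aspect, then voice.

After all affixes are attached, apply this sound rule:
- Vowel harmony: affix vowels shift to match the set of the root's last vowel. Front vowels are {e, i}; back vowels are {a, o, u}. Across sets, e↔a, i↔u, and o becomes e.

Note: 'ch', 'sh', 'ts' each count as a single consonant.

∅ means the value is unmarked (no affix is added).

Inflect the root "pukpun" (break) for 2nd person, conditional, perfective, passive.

Attach mood conditional -ba → pukpunba.
Attach person 2nd person -u → pukpunbau.
Attach aspect perfective -ets → pukpunbauets.
Attach voice passive -ki → pukpunbauetski.
Apply vowel harmony: pukpunbauetski → pukpunbauatsku.

pukpunbauatsku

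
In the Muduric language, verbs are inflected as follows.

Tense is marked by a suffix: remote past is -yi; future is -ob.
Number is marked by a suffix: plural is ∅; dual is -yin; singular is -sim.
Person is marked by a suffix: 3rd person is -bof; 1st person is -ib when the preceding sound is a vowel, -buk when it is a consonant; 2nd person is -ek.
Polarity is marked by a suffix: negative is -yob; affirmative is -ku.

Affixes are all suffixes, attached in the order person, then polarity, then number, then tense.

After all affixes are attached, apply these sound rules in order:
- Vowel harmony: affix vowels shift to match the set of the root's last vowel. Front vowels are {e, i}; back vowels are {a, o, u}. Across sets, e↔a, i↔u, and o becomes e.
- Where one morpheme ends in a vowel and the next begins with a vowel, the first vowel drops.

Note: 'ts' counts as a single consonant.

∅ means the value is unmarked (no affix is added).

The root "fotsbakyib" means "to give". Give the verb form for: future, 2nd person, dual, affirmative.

fotsbakyibekkiyineb

Attach person 2nd person -ek → fotsbakyibek.
Attach polarity affirmative -ku → fotsbakyibekku.
Attach number dual -yin → fotsbakyibekkuyin.
Attach tense future -ob → fotsbakyibekkuyinob.
Apply vowel harmony: fotsbakyibekkuyinob → fotsbakyibekkiyineb.
Vowel deletion: no change.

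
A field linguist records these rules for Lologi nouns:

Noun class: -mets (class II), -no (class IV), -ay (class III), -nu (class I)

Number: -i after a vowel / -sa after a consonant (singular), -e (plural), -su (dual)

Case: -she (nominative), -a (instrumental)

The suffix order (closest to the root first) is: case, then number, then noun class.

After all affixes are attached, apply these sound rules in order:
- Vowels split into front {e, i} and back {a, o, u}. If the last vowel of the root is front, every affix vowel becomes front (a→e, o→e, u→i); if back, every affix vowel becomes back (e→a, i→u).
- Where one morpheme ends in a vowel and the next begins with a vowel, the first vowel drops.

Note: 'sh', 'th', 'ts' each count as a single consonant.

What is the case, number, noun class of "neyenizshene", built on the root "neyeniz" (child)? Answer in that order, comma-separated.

Segment: neyeniz-she-e-no.
case: -she → nominative.
number: -e → plural.
noun class: -no → class IV.

nominative, plural, class IV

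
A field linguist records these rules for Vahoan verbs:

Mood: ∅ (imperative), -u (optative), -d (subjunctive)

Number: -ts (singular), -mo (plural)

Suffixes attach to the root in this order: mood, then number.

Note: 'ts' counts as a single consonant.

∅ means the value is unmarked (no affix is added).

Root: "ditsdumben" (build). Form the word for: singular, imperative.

mood = imperative: zero marking, form stays ditsdumben.
Attach number singular -ts → ditsdumbents.

ditsdumbents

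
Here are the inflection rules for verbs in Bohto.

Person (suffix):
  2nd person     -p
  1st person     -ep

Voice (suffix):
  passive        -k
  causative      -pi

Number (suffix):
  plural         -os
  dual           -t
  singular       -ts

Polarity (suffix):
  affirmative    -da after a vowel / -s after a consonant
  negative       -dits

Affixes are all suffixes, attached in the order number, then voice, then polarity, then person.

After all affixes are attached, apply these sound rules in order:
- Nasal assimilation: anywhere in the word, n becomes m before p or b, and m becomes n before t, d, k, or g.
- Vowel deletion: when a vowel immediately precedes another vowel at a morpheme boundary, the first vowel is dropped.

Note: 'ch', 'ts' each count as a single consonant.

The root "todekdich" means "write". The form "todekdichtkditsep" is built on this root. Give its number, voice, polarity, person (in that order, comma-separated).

Segment: todekdich-t-k-dits-ep.
number: -t → dual.
voice: -k → passive.
polarity: -dits → negative.
person: -ep → 1st person.

dual, passive, negative, 1st person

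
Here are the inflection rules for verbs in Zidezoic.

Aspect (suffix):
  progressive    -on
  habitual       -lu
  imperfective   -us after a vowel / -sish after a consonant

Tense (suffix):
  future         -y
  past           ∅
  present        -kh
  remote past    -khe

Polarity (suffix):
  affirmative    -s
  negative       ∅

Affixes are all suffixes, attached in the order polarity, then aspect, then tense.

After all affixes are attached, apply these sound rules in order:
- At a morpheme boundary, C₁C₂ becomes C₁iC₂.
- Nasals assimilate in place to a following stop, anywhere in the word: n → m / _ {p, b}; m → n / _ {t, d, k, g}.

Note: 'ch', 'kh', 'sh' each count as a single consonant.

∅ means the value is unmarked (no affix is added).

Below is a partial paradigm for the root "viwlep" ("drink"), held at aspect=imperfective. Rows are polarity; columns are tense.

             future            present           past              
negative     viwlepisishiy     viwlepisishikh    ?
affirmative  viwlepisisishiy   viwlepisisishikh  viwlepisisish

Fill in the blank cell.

viwlepisish

polarity = negative: zero marking, form stays viwlep.
Attach aspect imperfective -sish (after consonant 'p') → viwlepsish.
tense = past: zero marking, form stays viwlepsish.
Apply epenthesis: viwlepsish → viwlepisish.
Nasal assimilation: no change.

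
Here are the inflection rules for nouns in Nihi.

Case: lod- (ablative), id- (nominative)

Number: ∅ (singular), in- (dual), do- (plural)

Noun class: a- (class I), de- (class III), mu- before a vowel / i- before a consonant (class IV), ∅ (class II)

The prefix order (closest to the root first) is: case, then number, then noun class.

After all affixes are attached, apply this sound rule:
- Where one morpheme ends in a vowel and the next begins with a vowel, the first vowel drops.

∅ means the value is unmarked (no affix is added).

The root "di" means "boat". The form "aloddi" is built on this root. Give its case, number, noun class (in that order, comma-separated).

Segment: a-lod-di.
case: lod- → ablative.
number: ∅ → singular.
noun class: a- → class I.

ablative, singular, class I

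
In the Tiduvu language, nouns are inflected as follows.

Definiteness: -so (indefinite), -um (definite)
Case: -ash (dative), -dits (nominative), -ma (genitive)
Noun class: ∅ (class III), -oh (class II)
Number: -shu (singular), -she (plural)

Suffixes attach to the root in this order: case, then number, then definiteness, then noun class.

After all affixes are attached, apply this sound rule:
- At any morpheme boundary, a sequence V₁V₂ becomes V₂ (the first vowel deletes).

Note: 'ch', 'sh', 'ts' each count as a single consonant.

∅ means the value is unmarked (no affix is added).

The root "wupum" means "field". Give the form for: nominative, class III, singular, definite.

Attach case nominative -dits → wupumdits.
Attach number singular -shu → wupumditsshu.
Attach definiteness definite -um → wupumditsshuum.
noun class = class III: zero marking, form stays wupumditsshuum.
Apply vowel deletion: wupumditsshuum → wupumditsshum.

wupumditsshum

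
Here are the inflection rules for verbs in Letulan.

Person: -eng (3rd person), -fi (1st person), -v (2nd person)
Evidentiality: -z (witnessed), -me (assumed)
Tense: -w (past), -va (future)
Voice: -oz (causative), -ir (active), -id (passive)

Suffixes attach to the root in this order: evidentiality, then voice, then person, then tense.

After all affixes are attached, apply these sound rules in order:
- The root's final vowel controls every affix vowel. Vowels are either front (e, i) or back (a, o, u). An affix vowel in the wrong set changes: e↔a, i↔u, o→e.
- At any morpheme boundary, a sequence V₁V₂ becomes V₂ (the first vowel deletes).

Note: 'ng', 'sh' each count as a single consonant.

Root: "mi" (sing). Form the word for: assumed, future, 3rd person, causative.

mimezengve

Attach evidentiality assumed -me → mime.
Attach voice causative -oz → mimeoz.
Attach person 3rd person -eng → mimeozeng.
Attach tense future -va → mimeozengva.
Apply vowel harmony: mimeozengva → mimeezengve.
Apply vowel deletion: mimeezengve → mimezengve.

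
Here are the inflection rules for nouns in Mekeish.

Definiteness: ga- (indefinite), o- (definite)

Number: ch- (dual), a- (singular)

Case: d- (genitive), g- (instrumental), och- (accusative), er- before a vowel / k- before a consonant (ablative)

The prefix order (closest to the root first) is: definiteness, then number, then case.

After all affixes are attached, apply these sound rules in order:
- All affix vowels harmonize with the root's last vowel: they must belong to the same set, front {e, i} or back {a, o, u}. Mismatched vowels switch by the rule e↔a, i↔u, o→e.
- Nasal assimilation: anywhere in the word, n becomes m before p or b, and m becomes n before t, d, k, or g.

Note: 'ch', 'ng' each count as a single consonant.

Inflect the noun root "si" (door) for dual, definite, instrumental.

Attach definiteness definite o- → osi.
Attach number dual ch- → chosi.
Attach case instrumental g- → gchosi.
Apply vowel harmony: gchosi → gchesi.
Nasal assimilation: no change.

gchesi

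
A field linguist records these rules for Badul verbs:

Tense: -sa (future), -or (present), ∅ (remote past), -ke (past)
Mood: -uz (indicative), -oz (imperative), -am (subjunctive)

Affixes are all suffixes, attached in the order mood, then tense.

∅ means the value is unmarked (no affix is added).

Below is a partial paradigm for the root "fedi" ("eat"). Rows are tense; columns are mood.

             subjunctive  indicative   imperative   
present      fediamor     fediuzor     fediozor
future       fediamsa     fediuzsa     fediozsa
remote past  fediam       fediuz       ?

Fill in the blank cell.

fedioz

Attach mood imperative -oz → fedioz.
tense = remote past: zero marking, form stays fedioz.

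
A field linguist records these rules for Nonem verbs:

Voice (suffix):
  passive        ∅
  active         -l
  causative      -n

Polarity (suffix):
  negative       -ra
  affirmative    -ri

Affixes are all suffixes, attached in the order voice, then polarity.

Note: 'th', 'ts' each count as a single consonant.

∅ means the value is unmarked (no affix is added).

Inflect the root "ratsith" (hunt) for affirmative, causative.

ratsithnri

Attach voice causative -n → ratsithn.
Attach polarity affirmative -ri → ratsithnri.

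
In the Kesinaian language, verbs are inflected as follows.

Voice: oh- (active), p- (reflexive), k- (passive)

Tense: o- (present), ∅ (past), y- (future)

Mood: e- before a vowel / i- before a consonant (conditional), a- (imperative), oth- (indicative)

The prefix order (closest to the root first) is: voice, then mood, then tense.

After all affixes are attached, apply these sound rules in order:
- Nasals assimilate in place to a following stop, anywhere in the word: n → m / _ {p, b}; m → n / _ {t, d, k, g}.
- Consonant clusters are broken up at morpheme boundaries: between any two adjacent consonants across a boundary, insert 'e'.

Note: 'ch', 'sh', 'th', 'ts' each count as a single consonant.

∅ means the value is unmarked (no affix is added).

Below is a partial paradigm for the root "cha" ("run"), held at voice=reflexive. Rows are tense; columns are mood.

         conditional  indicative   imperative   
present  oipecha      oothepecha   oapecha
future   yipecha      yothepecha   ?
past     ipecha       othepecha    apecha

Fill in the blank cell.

yapecha

Attach voice reflexive p- → pcha.
Attach mood imperative a- → apcha.
Attach tense future y- → yapcha.
Nasal assimilation: no change.
Apply epenthesis: yapcha → yapecha.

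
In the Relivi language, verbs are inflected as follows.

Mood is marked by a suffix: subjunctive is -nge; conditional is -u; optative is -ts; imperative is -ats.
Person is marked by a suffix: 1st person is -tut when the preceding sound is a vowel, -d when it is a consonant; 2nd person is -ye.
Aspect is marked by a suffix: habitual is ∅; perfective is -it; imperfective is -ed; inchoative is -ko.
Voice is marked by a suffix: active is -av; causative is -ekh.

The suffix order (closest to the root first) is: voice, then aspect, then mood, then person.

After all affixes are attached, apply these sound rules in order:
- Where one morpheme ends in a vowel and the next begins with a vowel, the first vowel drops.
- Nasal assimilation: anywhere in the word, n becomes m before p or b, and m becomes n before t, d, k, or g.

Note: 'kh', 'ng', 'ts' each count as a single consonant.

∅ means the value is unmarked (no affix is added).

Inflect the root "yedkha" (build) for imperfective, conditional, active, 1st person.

Attach voice active -av → yedkhaav.
Attach aspect imperfective -ed → yedkhaaved.
Attach mood conditional -u → yedkhaavedu.
Attach person 1st person -tut (after vowel 'u') → yedkhaavedutut.
Apply vowel deletion: yedkhaavedutut → yedkhavedutut.
Nasal assimilation: no change.

yedkhavedutut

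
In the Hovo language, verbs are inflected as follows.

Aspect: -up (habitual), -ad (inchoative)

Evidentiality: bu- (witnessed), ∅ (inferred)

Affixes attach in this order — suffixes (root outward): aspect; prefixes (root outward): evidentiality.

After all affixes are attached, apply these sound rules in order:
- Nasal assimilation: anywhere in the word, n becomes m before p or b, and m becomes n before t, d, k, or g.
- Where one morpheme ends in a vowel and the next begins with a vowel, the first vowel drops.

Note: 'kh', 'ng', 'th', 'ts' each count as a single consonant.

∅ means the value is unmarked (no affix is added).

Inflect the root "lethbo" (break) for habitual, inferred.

evidentiality = inferred: zero marking, form stays lethbo.
Attach aspect habitual -up → lethboup.
Nasal assimilation: no change.
Apply vowel deletion: lethboup → lethbup.

lethbup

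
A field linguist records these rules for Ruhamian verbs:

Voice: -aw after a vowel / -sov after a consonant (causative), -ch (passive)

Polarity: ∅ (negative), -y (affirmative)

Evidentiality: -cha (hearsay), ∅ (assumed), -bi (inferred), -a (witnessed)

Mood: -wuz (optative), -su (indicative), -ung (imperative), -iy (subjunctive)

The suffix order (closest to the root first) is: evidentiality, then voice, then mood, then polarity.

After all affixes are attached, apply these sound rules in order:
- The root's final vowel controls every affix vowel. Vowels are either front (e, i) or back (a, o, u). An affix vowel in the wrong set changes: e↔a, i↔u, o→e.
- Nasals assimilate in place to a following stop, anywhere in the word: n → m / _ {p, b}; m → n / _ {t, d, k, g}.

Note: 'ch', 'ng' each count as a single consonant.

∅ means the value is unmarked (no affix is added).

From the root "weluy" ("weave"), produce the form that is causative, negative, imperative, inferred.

weluybuawung

Attach evidentiality inferred -bi → weluybi.
Attach voice causative -aw (after vowel 'i') → weluybiaw.
Attach mood imperative -ung → weluybiawung.
polarity = negative: zero marking, form stays weluybiawung.
Apply vowel harmony: weluybiawung → weluybuawung.
Nasal assimilation: no change.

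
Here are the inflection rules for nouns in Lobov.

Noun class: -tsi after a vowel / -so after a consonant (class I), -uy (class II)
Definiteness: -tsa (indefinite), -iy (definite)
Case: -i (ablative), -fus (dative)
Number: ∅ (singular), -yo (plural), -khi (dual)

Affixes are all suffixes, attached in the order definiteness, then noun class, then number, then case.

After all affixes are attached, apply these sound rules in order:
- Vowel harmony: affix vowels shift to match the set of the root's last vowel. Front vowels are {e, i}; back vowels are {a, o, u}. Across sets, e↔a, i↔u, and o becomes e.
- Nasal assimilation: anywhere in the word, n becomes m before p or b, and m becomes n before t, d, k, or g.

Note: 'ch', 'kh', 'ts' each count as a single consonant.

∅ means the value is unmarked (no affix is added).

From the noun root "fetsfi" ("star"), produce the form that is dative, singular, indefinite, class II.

Attach definiteness indefinite -tsa → fetsfitsa.
Attach noun class class II -uy → fetsfitsauy.
number = singular: zero marking, form stays fetsfitsauy.
Attach case dative -fus → fetsfitsauyfus.
Apply vowel harmony: fetsfitsauyfus → fetsfitseiyfis.
Nasal assimilation: no change.

fetsfitseiyfis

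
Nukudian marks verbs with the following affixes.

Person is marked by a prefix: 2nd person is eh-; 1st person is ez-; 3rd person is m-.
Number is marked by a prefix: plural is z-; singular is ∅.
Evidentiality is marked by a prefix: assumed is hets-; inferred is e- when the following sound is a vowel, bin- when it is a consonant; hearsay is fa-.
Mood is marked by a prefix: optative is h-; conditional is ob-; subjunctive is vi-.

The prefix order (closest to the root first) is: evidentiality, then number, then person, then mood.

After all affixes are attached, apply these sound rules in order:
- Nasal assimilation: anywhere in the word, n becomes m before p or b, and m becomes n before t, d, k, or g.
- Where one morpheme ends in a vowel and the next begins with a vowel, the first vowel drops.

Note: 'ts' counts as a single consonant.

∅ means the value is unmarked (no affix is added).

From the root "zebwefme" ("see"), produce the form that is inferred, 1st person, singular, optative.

Attach evidentiality inferred bin- (before consonant 'z') → binzebwefme.
number = singular: zero marking, form stays binzebwefme.
Attach person 1st person ez- → ezbinzebwefme.
Attach mood optative h- → hezbinzebwefme.
Nasal assimilation: no change.
Vowel deletion: no change.

hezbinzebwefme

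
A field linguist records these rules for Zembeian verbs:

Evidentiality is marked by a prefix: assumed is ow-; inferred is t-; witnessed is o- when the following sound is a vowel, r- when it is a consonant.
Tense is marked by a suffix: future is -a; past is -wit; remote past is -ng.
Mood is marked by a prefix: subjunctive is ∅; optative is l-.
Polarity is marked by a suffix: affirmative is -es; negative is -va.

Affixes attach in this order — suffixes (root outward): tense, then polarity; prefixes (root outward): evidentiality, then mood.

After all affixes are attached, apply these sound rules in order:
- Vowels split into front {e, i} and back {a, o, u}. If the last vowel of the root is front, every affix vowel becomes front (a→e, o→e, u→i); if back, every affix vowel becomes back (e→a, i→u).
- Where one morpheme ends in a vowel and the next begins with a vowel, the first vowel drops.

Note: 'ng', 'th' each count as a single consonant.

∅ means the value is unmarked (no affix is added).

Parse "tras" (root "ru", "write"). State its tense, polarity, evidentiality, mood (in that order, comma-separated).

Segment: t-ru-a-es.
tense: -a → future.
polarity: -es → affirmative.
evidentiality: t- → inferred.
mood: ∅ → subjunctive.

future, affirmative, inferred, subjunctive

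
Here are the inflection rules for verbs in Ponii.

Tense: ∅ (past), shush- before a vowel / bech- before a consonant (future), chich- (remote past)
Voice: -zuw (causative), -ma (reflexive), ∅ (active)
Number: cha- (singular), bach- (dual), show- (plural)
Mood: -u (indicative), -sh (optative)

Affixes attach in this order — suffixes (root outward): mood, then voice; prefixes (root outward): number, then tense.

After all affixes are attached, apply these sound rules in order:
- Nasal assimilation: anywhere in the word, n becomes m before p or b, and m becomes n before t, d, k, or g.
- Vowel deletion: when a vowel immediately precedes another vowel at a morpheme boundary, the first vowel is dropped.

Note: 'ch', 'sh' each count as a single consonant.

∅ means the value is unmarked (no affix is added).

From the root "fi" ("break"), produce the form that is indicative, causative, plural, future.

bechshowfuzuw

Attach mood indicative -u → fiu.
Attach number plural show- → showfiu.
Attach tense future bech- (before consonant 'sh') → bechshowfiu.
Attach voice causative -zuw → bechshowfiuzuw.
Nasal assimilation: no change.
Apply vowel deletion: bechshowfiuzuw → bechshowfuzuw.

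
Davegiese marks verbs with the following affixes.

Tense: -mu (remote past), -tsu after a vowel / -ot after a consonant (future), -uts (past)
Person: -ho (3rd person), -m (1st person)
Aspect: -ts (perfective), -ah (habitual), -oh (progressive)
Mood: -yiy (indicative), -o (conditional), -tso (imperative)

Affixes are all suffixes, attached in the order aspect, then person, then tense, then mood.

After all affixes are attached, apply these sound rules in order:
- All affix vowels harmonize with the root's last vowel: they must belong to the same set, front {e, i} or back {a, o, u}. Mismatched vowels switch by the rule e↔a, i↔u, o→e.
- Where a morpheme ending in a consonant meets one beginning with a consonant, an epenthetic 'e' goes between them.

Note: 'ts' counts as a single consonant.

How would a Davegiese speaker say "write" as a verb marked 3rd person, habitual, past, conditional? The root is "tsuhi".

tsuhieheheitse

Attach aspect habitual -ah → tsuhiah.
Attach person 3rd person -ho → tsuhiahho.
Attach tense past -uts → tsuhiahhouts.
Attach mood conditional -o → tsuhiahhoutso.
Apply vowel harmony: tsuhiahhoutso → tsuhiehheitse.
Apply epenthesis: tsuhiehheitse → tsuhieheheitse.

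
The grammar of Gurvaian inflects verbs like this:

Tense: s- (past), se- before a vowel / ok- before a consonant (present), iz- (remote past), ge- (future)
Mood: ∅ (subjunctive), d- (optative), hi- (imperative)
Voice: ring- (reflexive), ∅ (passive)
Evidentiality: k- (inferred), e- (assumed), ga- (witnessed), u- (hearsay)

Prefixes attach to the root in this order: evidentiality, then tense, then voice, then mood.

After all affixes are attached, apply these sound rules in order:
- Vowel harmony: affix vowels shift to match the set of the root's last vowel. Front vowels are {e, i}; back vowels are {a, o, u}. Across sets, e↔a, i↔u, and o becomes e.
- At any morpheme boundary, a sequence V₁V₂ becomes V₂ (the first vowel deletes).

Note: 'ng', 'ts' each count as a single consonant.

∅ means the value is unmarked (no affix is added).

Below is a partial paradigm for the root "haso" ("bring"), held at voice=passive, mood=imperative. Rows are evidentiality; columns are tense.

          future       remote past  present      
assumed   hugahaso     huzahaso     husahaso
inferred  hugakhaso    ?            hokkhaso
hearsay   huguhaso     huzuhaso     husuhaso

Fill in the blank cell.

Attach evidentiality inferred k- → khaso.
Attach tense remote past iz- → izkhaso.
voice = passive: zero marking, form stays izkhaso.
Attach mood imperative hi- → hiizkhaso.
Apply vowel harmony: hiizkhaso → huuzkhaso.
Apply vowel deletion: huuzkhaso → huzkhaso.

huzkhaso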